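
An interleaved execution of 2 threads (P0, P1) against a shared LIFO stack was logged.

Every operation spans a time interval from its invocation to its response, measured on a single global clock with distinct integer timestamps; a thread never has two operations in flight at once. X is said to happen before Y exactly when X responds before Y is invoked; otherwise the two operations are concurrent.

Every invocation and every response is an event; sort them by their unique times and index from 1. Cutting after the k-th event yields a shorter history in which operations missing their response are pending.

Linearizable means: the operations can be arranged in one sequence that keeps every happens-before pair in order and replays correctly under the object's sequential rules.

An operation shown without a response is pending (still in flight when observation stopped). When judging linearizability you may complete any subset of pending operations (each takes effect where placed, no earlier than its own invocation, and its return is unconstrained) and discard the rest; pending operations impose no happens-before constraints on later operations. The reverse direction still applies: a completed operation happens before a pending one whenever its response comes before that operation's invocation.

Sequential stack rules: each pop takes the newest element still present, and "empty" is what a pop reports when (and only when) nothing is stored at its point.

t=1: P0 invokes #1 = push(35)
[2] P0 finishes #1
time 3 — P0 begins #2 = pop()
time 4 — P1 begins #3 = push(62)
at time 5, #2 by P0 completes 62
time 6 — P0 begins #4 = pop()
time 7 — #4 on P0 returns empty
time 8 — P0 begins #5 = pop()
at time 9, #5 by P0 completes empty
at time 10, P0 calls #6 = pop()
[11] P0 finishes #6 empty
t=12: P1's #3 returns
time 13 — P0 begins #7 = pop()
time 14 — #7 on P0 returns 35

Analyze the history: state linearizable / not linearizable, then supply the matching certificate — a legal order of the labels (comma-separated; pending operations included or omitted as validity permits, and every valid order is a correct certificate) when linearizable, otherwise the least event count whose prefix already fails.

not linearizable — minimal violating prefix: 7 events

already the first 7 events (up to #4's response at time 7) admit no linearization; the first 6 still do
exhaustive check: the 3 completed LIFO stack ops admit one real-time order; illegal
every completion of the 1 pending operation (#3) was checked; none linearizes
one such order, #1, #2, #4 (pending dropped), breaks at step 2 where #2 pop() → 62 is illegal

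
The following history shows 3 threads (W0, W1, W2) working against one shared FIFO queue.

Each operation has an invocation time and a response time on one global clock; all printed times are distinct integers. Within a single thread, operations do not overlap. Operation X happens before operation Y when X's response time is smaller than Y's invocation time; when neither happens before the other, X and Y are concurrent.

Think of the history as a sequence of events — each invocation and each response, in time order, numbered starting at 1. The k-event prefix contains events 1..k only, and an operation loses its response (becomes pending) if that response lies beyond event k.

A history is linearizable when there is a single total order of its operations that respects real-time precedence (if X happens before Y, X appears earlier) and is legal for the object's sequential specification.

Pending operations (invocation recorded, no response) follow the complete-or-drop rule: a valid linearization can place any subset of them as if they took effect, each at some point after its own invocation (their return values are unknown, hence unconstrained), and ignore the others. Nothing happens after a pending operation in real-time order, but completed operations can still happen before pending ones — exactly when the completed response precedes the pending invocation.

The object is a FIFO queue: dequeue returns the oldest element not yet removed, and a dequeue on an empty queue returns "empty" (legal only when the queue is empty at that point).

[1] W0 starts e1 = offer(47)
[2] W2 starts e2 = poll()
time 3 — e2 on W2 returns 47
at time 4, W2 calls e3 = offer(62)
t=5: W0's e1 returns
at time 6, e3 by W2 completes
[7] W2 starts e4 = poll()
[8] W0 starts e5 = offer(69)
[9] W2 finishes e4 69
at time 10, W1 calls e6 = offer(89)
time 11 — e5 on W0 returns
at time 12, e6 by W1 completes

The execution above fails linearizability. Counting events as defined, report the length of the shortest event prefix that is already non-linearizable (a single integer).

events 1..8 are linearizable, e.g. via e1, e2, e3:
1. e1 offer(47), leaving queue <47>
2. e2 poll() → 47, leaving queue <>
3. e3 offer(62), leaving queue <62>
with event 9 included (e4 responding at time 9), all real-time-consistent orders fail
every completion of the 1 pending operation (e5) was checked; none linearizes
sample order e1, e2, e3, e4 (pending dropped) stalls at step 4 — e4 poll() → 69 has no legal effect
sample order e2, e1, e3, e4 (pending dropped) stalls at step 1 — e2 poll() → 47 has no legal effect

9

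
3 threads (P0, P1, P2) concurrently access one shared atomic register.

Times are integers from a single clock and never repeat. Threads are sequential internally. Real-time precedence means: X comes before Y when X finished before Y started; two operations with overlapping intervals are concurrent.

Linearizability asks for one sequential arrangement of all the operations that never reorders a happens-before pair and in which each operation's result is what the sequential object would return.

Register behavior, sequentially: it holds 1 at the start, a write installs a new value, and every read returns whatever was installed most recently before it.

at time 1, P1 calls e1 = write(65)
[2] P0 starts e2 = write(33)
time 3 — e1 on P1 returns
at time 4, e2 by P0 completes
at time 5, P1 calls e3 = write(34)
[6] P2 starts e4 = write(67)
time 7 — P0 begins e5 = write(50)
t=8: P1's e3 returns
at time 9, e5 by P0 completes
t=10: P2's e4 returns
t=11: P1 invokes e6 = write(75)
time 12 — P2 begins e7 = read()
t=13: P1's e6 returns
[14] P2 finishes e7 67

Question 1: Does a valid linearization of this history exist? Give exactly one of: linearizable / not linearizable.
a witness: e1, e2, e3, e5, e4, e7, e6
step 1: e1 write(65) — value 65
step 2: e2 write(33) — value 33
step 3: e3 write(34) — value 34
step 4: e5 write(50) — value 50
step 5: e4 write(67) — value 67
step 6: e7 read() → 67 — value 67
step 7: e6 write(75) — value 75

linearizable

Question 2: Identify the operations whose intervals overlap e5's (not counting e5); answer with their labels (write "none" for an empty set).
e5 spans [7,9]: anything still running between times 7 and 9 counts as concurrent
e1 [1,3]: before
e2 [2,4]: before
e3 [5,8]: concurrent
e4 [6,10]: concurrent
e6 [11,13]: after
e7 [12,14]: after

e3, e4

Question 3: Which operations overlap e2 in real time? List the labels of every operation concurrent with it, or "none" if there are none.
e2 spans [2,4]; an op avoiding the whole window 2..4 is ordered, any other is concurrent
e1 [1,3]: concurrent
e3 [5,8]: after
e4 [6,10]: after
e5 [7,9]: after
e6 [11,13]: after
e7 [12,14]: after

e1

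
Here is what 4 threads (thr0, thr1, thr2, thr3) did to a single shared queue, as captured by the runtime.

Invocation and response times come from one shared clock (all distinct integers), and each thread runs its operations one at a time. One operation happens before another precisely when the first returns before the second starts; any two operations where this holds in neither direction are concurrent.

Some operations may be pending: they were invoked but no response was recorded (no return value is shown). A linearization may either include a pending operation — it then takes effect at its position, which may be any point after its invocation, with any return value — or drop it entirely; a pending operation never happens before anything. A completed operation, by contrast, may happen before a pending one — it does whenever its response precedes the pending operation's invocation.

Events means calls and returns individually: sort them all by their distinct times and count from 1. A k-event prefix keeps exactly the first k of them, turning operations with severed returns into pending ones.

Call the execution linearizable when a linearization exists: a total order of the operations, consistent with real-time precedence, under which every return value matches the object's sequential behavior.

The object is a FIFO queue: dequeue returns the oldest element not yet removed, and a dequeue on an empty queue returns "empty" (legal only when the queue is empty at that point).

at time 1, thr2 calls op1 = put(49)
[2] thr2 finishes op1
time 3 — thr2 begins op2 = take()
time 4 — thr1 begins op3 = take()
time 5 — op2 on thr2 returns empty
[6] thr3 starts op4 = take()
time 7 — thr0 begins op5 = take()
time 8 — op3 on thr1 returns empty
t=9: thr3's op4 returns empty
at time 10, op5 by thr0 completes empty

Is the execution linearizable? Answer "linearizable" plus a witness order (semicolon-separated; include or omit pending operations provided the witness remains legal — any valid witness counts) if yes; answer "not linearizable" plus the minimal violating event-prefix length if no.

cut after 7 events: linearizable; cut after 8 events (op3 responds, time 8): not linearizable
no legal order exists: 2 real-time-consistent candidates over 3 completed queue operations, all rejected
include/drop combinations of the 2 pending operations (op4, op5) were all tried; none helps
take op1, op2, op3 (pending dropped): step 2 already fails, because op2 take() → empty cannot occur there
take op1, op3, op2 (pending dropped): step 2 already fails, because op3 take() → empty cannot occur there

not linearizable — minimal violating prefix: 8 events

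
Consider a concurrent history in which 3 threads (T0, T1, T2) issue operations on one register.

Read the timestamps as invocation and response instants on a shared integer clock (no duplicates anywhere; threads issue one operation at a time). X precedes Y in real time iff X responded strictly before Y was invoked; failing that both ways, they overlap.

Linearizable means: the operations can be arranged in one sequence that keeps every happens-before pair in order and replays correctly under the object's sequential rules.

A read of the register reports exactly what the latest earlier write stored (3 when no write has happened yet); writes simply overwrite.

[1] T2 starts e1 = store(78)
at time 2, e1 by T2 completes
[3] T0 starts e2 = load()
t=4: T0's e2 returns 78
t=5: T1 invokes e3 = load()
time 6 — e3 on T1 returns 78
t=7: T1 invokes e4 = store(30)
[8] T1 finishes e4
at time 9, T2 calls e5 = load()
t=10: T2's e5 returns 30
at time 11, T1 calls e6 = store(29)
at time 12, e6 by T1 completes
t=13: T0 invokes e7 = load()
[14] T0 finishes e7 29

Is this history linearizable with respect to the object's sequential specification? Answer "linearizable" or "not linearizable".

a witness: e1, e2, e3, e4, e5, e6, e7
step 1: e1 store(78) — value 78
step 2: e2 load() → 78 — value 78
step 3: e3 load() → 78 — value 78
step 4: e4 store(30) — value 30
step 5: e5 load() → 30 — value 30
step 6: e6 store(29) — value 29
step 7: e7 load() → 29 — value 29

linearizable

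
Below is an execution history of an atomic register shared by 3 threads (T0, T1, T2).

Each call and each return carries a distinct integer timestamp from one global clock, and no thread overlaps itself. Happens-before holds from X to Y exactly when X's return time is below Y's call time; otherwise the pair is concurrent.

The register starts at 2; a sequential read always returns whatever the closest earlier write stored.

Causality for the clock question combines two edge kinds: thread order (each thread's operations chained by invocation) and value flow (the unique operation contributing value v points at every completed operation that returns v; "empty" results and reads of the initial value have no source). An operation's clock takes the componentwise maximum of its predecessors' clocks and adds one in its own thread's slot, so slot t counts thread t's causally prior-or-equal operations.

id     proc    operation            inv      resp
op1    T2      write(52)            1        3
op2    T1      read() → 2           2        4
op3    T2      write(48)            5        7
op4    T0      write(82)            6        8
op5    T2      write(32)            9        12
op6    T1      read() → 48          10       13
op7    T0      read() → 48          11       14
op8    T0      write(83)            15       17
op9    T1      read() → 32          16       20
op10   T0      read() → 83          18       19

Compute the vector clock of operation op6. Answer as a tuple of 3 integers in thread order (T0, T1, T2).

(0, 2, 2)

root op op1, invoked 1: fresh clock plus T2's own tick → (0, 0, 1)
root op op2, invoked 2: fresh clock plus T1's own tick → (0, 1, 0)
root op op4, invoked 6: fresh clock plus T0's own tick → (1, 0, 0)
VC(op3, invoked at 5): max of VC(op1)=(0, 0, 1), then +1 on thread T2 → (0, 0, 2)
VC(op5, invoked at 9): max of VC(op3)=(0, 0, 2), then +1 on thread T2 → (0, 0, 3)
VC(op6, invoked at 10): max of VC(op2)=(0, 1, 0), VC(op3)=(0, 0, 2), then +1 on thread T1 → (0, 2, 2)
VC(op7, invoked at 11): max of VC(op3)=(0, 0, 2), VC(op4)=(1, 0, 0), then +1 on thread T0 → (2, 0, 2)
VC(op8, invoked at 15): max of VC(op7)=(2, 0, 2), then +1 on thread T0 → (3, 0, 2)
VC(op9, invoked at 16): max of VC(op5)=(0, 0, 3), VC(op6)=(0, 2, 2), then +1 on thread T1 → (0, 3, 3)
VC(op10, invoked at 18): max of VC(op8)=(3, 0, 2), then +1 on thread T0 → (4, 0, 2)
target: VC(op6) = (0, 2, 2)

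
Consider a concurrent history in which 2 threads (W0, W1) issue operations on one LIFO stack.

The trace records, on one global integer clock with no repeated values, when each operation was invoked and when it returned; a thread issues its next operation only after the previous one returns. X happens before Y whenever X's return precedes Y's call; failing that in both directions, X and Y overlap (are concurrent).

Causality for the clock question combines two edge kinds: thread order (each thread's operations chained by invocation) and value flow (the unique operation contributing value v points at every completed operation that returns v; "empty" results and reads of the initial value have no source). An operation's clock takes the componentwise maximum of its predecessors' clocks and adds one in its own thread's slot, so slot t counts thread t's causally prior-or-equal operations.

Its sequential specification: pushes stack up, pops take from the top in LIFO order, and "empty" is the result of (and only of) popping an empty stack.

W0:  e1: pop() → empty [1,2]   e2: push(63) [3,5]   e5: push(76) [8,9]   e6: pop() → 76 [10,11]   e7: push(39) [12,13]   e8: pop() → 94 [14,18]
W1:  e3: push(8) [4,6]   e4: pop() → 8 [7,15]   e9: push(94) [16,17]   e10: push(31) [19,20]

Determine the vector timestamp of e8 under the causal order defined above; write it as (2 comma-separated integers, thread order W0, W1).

(6, 3)

VC(e3, invoked at 4): no causal predecessors; +1 on W1 → (0, 1)
VC(e1, invoked at 1): no causal predecessors; +1 on W0 → (1, 0)
invoked at 7, e4 merges VC(e3)=(0, 1) and bumps W1's slot → (0, 2)
invoked at 3, e2 merges VC(e1)=(1, 0) and bumps W0's slot → (2, 0)
invoked at 16, e9 merges VC(e4)=(0, 2) and bumps W1's slot → (0, 3)
invoked at 8, e5 merges VC(e2)=(2, 0) and bumps W0's slot → (3, 0)
invoked at 19, e10 merges VC(e9)=(0, 3) and bumps W1's slot → (0, 4)
invoked at 10, e6 merges VC(e5)=(3, 0) and bumps W0's slot → (4, 0)
invoked at 12, e7 merges VC(e6)=(4, 0) and bumps W0's slot → (5, 0)
invoked at 14, e8 merges VC(e7)=(5, 0), VC(e9)=(0, 3) and bumps W0's slot → (6, 3)
target: VC(e8) = (6, 3)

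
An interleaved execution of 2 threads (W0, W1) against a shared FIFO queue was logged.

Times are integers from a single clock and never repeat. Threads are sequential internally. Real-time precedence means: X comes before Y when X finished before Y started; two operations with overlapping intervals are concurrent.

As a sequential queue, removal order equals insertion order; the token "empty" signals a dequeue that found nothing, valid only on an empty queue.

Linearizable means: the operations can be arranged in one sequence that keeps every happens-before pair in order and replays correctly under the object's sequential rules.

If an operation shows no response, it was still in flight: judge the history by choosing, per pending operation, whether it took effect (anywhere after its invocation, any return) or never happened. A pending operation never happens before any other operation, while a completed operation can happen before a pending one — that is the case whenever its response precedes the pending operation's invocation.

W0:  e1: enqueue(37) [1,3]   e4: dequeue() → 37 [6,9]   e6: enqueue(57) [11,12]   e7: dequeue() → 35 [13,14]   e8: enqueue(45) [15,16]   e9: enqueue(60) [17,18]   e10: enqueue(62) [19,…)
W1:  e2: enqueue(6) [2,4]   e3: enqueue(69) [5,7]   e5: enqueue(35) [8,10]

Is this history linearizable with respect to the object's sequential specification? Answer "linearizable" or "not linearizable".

not linearizable

the violation lands at event 14, e7's response at time 14: events 1..13 linearize, events 1..14 do not
checked exhaustively: 6 real-time-consistent orders of 7 completed operations, zero legal FIFO queue replays
for example e1, e2, e3, e4, e5, e6, e7 fails at step 7: e7 dequeue() → 35 is not legal there
for example e1, e2, e3, e5, e4, e6, e7 fails at step 7: e7 dequeue() → 35 is not legal there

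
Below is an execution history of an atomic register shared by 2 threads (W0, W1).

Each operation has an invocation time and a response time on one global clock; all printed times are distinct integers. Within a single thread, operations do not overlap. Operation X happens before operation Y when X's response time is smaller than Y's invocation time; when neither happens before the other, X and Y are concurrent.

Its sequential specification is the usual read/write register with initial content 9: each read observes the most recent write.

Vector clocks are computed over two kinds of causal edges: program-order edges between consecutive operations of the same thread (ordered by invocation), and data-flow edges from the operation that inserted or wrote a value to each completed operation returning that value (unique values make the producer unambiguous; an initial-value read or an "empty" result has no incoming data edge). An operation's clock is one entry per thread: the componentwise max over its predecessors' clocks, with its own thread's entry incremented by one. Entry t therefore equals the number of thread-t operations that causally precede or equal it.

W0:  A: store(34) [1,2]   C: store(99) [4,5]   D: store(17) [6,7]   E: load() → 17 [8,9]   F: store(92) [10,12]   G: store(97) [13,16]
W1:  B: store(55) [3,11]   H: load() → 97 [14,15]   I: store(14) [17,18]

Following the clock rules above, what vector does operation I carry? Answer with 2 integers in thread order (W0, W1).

B, invoked 3, has no incoming edges; only W1's bump applies → (0, 1)
A, invoked 1, has no incoming edges; only W0's bump applies → (1, 0)
VC(C, invoked at 4): max of VC(A)=(1, 0), then +1 on thread W0 → (2, 0)
VC(D, invoked at 6): max of VC(C)=(2, 0), then +1 on thread W0 → (3, 0)
VC(E, invoked at 8): max of VC(D)=(3, 0), then +1 on thread W0 → (4, 0)
VC(F, invoked at 10): max of VC(E)=(4, 0), then +1 on thread W0 → (5, 0)
VC(G, invoked at 13): max of VC(F)=(5, 0), then +1 on thread W0 → (6, 0)
VC(H, invoked at 14): max of VC(B)=(0, 1), VC(G)=(6, 0), then +1 on thread W1 → (6, 2)
VC(I, invoked at 17): max of VC(H)=(6, 2), then +1 on thread W1 → (6, 3)
target: VC(I) = (6, 3)

(6, 3)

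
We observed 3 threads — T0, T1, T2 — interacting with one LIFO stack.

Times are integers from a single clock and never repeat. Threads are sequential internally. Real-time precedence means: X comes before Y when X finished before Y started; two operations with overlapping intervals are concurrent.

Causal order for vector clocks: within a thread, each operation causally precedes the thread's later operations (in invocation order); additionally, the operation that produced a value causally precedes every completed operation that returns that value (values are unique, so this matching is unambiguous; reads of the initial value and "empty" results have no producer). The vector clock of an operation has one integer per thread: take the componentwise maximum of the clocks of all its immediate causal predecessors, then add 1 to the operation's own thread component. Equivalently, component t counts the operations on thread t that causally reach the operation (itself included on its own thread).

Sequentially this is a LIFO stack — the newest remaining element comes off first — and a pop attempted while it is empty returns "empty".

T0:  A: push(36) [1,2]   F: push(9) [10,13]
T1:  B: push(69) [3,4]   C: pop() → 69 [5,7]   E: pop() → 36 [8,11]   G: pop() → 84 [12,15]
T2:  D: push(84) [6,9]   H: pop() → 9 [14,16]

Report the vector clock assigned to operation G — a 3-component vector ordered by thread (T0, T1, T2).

(1, 4, 1)

D, invoked 6, has no incoming edges; only T2's bump applies → (0, 0, 1)
B, invoked 3, has no incoming edges; only T1's bump applies → (0, 1, 0)
A, invoked 1, has no incoming edges; only T0's bump applies → (1, 0, 0)
invoked at 5, C merges VC(B)=(0, 1, 0) and bumps T1's slot → (0, 2, 0)
invoked at 10, F merges VC(A)=(1, 0, 0) and bumps T0's slot → (2, 0, 0)
invoked at 8, E merges VC(A)=(1, 0, 0), VC(C)=(0, 2, 0) and bumps T1's slot → (1, 3, 0)
invoked at 14, H merges VC(D)=(0, 0, 1), VC(F)=(2, 0, 0) and bumps T2's slot → (2, 0, 2)
invoked at 12, G merges VC(D)=(0, 0, 1), VC(E)=(1, 3, 0) and bumps T1's slot → (1, 4, 1)
target: VC(G) = (1, 4, 1)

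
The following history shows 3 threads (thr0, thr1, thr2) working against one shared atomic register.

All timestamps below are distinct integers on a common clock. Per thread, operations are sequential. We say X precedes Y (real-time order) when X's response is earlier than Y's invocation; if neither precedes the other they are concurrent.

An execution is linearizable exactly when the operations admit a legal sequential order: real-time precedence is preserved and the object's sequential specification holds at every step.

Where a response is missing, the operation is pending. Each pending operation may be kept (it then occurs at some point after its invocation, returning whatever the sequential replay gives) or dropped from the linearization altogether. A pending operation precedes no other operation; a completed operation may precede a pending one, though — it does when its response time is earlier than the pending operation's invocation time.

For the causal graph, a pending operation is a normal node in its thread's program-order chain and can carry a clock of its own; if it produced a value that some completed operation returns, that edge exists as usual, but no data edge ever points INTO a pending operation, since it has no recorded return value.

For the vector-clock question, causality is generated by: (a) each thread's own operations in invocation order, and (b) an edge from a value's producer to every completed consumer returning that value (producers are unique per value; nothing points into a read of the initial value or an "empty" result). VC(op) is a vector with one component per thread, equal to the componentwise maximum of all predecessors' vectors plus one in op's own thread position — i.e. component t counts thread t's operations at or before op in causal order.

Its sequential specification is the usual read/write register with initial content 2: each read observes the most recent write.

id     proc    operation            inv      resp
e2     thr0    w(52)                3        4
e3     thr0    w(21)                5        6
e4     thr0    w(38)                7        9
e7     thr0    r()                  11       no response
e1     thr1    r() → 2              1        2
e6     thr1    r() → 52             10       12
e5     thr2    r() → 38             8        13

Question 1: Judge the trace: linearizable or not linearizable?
not linearizable

through event 11 a valid linearization exists; event 12 (e6 responding at time 12) ends that
the sole real-time-consistent order of 5 completed operations fails the atomic register replay
completion choices over the 2 pending operations (e5, e7) were checked; none helps
one such order, e1, e2, e3, e4, e6 (pending dropped), breaks at step 5 where e6 r() → 52 is illegal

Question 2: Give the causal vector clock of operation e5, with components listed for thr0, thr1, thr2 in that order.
(3, 0, 1)

e1, invoked 1, has no incoming edges; only thr1's bump applies → (0, 1, 0)
e2, invoked 3, has no incoming edges; only thr0's bump applies → (1, 0, 0)
VC(e3, invoked at 5): max of VC(e2)=(1, 0, 0), then +1 on thread thr0 → (2, 0, 0)
VC(e6, invoked at 10): max of VC(e1)=(0, 1, 0), VC(e2)=(1, 0, 0), then +1 on thread thr1 → (1, 2, 0)
VC(e4, invoked at 7): max of VC(e3)=(2, 0, 0), then +1 on thread thr0 → (3, 0, 0)
VC(e5, invoked at 8): max of VC(e4)=(3, 0, 0), then +1 on thread thr2 → (3, 0, 1)
VC(e7, invoked at 11): max of VC(e4)=(3, 0, 0), then +1 on thread thr0 → (4, 0, 0)
target: VC(e5) = (3, 0, 1)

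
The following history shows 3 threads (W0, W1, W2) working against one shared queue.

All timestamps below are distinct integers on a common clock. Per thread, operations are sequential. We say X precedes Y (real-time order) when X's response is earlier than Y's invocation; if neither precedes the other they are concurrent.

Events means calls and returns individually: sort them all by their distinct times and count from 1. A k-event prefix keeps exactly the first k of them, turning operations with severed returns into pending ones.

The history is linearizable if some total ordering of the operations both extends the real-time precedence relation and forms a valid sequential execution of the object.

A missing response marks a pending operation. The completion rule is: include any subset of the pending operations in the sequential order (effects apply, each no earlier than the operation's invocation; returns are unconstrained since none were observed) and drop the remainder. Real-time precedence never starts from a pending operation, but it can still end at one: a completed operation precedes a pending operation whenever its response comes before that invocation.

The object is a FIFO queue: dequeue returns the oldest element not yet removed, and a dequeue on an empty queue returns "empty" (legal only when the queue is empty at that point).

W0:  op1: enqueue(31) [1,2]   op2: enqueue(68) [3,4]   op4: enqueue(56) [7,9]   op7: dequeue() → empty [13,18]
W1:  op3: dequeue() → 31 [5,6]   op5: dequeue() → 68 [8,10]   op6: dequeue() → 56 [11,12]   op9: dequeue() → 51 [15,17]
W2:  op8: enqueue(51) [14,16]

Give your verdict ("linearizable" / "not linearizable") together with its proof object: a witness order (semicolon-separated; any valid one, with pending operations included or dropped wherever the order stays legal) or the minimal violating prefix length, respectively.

linearizable — witness: op1; op2; op3; op4; op5; op6; op7; op8; op9

1. op1 enqueue(31), leaving queue <31>
2. op2 enqueue(68), leaving queue <31,68>
3. op3 dequeue() → 31, leaving queue <68>
4. op4 enqueue(56), leaving queue <68,56>
5. op5 dequeue() → 68, leaving queue <56>
6. op6 dequeue() → 56, leaving queue <>
7. op7 dequeue() → empty, leaving queue <>
8. op8 enqueue(51), leaving queue <51>
9. op9 dequeue() → 51, leaving queue <>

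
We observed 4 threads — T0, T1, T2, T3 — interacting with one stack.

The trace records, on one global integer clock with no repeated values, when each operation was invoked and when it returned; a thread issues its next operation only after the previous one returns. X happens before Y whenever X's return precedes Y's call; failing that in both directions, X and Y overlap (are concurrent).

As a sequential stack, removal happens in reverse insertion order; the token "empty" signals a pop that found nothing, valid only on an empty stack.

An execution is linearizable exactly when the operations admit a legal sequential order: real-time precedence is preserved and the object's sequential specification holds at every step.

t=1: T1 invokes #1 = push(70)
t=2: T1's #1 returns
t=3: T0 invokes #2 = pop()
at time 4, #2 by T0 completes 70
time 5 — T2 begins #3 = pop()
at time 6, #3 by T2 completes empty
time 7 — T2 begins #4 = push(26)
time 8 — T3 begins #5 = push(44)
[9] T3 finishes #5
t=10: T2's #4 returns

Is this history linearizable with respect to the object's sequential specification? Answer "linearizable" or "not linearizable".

linearizable

witness order: #1, #2, #3, #4, #5
after step 1 (#1 push(70)): stack <70>
after step 2 (#2 pop() → 70): stack <>
after step 3 (#3 pop() → empty): stack <>
after step 4 (#4 push(26)): stack <26>
after step 5 (#5 push(44)): stack <26,44>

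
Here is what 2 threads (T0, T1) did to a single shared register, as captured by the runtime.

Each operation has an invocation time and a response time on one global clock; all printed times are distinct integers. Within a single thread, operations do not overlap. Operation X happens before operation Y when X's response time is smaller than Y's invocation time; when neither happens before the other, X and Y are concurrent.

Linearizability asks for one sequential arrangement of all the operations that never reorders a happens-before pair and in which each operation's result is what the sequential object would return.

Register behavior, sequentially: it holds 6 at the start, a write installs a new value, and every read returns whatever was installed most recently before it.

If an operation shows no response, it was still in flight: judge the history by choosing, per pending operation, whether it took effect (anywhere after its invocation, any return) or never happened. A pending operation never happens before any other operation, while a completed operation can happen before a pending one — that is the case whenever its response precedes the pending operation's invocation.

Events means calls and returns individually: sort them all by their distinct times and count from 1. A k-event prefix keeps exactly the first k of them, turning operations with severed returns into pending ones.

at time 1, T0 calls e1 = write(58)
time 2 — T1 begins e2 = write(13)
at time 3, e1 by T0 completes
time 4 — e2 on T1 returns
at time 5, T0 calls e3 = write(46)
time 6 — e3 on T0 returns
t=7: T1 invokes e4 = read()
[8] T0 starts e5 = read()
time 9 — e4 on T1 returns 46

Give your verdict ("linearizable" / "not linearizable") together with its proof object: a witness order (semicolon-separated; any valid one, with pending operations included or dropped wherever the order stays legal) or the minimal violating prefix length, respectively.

after step 1 (e1 write(58)): value 58
after step 2 (e2 write(13)): value 13
after step 3 (e3 write(46)): value 46
after step 4 (e4 read() → 46): value 46

linearizable — witness: e1; e2; e3; e4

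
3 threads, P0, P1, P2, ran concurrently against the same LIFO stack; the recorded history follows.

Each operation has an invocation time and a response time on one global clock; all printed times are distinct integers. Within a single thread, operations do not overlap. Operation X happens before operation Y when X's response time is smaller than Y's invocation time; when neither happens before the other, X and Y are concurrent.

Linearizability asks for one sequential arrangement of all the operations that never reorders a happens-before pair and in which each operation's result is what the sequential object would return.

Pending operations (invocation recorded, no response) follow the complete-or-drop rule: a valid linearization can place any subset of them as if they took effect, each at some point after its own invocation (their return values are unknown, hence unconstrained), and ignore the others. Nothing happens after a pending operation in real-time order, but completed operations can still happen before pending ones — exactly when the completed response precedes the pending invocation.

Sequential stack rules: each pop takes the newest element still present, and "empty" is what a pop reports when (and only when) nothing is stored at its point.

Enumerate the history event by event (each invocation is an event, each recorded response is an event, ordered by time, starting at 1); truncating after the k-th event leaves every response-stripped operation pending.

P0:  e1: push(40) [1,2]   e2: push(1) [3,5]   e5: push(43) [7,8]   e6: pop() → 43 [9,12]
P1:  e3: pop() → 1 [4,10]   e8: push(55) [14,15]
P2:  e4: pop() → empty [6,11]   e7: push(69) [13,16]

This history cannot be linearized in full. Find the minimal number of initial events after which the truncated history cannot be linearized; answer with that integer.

a valid linearization of events 1..10 exists, for instance e1, e2, e3, e4, e5:
step 1: e1 push(40) — stack <40>
step 2: e2 push(1) — stack <40,1>
step 3: e3 pop() → 1 — stack <40>
step 4: e4 pop() (pending, included) — stack <>
step 5: e5 push(43) — stack <43>
once event 11 joins (e4's response, time 11), exhaustive search finds no witness
including or dropping the 1 pending operation (e6) in any combination fails
sample order e1, e2, e3, e4, e5 (pending dropped) stalls at step 4 — e4 pop() → empty has no legal effect
sample order e1, e2, e3, e5, e4 (pending dropped) stalls at step 5 — e4 pop() → empty has no legal effect

11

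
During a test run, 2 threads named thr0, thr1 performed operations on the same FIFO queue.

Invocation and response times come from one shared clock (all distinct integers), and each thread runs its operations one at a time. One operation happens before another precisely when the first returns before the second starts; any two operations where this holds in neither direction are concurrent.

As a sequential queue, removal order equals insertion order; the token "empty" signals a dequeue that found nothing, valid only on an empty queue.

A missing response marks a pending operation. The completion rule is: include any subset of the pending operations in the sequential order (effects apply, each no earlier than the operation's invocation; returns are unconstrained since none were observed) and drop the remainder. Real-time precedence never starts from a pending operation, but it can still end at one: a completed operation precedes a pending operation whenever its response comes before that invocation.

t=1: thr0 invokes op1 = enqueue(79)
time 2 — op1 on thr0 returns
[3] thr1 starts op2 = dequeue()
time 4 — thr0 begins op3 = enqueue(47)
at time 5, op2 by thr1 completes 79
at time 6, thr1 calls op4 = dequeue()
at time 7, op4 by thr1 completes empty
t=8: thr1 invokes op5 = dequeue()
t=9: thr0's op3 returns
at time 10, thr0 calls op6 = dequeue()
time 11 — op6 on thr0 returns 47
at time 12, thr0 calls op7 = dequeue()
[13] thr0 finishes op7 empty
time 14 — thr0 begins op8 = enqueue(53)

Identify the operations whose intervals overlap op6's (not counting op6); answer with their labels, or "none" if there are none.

op5

op6 runs from 10 to 11; window-overlapping ops are concurrent
op1 [1,2]: before
op2 [3,5]: before
op3 [4,9]: before
op4 [6,7]: before
op5 [8,…): concurrent
op7 [12,13]: after
op8 [14,…): after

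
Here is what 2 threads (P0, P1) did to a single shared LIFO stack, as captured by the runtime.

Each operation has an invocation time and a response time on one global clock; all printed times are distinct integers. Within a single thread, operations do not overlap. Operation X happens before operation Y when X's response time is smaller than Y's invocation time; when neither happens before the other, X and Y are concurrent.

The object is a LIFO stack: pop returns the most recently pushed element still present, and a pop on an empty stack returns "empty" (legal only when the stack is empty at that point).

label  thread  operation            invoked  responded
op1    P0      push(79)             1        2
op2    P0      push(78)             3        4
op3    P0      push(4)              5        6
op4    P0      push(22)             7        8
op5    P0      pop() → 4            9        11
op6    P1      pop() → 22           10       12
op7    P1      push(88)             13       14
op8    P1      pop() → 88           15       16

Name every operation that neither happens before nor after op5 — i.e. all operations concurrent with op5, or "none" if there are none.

op5 runs from 9 to 11; window-overlapping ops are concurrent
op1 [1,2]: before
op2 [3,4]: before
op3 [5,6]: before
op4 [7,8]: before
op6 [10,12]: concurrent
op7 [13,14]: after
op8 [15,16]: after

op6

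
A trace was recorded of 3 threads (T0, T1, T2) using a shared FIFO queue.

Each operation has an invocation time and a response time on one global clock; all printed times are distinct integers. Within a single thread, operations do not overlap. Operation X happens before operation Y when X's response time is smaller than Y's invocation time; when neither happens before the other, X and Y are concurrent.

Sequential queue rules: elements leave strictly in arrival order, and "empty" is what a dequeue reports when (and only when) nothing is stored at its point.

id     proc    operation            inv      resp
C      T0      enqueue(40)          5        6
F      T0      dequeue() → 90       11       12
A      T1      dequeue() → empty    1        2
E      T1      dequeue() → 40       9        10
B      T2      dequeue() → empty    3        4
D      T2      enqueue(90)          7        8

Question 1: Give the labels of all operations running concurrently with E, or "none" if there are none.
E runs from 9 to 10; window-overlapping ops are concurrent
A [1,2]: before
B [3,4]: before
C [5,6]: before
D [7,8]: before
F [11,12]: after

none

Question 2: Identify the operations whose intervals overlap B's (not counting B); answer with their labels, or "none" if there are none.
B spans [3,4]; an op avoiding the whole window 3..4 is ordered, any other is concurrent
A [1,2]: before
C [5,6]: after
D [7,8]: after
E [9,10]: after
F [11,12]: after

none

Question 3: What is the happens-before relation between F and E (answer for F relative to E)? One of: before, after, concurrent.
F spans [11,12], E spans [9,10]
resp(E)=10 < inv(F)=11

after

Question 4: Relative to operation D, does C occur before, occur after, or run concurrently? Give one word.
C spans [5,6], D spans [7,8]
resp(C)=6 < inv(D)=7

before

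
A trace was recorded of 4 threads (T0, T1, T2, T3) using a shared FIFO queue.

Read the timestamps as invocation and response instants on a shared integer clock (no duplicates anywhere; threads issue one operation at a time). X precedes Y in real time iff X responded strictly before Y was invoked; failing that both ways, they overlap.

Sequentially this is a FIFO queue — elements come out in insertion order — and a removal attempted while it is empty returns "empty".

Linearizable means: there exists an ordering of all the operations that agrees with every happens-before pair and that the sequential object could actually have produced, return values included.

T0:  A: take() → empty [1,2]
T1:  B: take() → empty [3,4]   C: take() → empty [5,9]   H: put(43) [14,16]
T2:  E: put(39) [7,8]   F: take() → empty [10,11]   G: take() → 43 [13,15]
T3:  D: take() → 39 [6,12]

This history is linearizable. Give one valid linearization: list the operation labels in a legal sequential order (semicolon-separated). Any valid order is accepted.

step 1: A take() → empty — queue <>
step 2: B take() → empty — queue <>
step 3: C take() → empty — queue <>
step 4: E put(39) — queue <39>
step 5: D take() → 39 — queue <>
step 6: F take() → empty — queue <>
step 7: H put(43) — queue <43>
step 8: G take() → 43 — queue <>

A; B; C; E; D; F; H; G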